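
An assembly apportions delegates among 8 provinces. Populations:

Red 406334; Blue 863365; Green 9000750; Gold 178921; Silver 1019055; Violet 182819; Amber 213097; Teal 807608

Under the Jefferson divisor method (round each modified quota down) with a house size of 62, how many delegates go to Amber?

Standard divisor 12671949/62 ≈ 204386.274; standard quotas: Red 1.988, Blue 4.224, Green 44.038, Gold 0.875, Silver 4.986, Violet 0.894, Amber 1.043, Teal 3.951.
Rounding down gives 1, 4, 44, 0, 4, 0, 1, 3 = 57 seats, so the divisor must be adjusted.
With modified divisor 193600: modified quotas Red 2.099, Blue 4.460, Green 46.491, Gold 0.924, Silver 5.264, Violet 0.944, Amber 1.101, Teal 4.172.
Rounding down: Red 2, Blue 4, Green 46, Gold 0, Silver 5, Violet 0, Amber 1, Teal 4 (total 62).
Amber receives 1.

1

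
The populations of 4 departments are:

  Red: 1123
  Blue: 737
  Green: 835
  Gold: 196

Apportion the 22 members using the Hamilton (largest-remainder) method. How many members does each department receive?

Total 2891; standard divisor 2891/22 ≈ 131.409.
Standard quotas: Red 8.546, Blue 5.608, Green 6.354, Gold 1.492.
Lower quotas: Red 8, Blue 5, Green 6, Gold 1 (sum 20, leaving 2 seats).
Remainders in descending order: Blue 0.608, Red 0.546, Gold 0.492, Green 0.354.
The surplus seats go to Blue, Red.

Red=9; Blue=6; Green=6; Gold=1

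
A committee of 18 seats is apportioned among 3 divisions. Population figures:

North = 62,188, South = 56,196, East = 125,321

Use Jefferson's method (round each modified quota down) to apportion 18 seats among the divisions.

North=4, South=4, East=10

Standard divisor 243705/18 ≈ 13539.167; standard quotas: North 4.593, South 4.151, East 9.256.
Rounding down gives 4, 4, 9 = 17 seats, so the divisor must be adjusted.
With modified divisor 12500: modified quotas North 4.975, South 4.496, East 10.026.
Rounding down: North 4, South 4, East 10 (total 18).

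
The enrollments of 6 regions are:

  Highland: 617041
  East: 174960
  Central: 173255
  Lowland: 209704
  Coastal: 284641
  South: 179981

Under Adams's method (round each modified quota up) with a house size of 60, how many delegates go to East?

Standard divisor 1639582/60 ≈ 27326.367; standard quotas: Highland 22.580, East 6.403, Central 6.340, Lowland 7.674, Coastal 10.416, South 6.586.
Rounding up gives 23, 7, 7, 8, 11, 7 = 63 seats, so the divisor must be adjusted.
With modified divisor 29000: modified quotas Highland 21.277, East 6.033, Central 5.974, Lowland 7.231, Coastal 9.815, South 6.206.
Rounding up: Highland 22, East 7, Central 6, Lowland 8, Coastal 10, South 7 (total 60).
East receives 7.

7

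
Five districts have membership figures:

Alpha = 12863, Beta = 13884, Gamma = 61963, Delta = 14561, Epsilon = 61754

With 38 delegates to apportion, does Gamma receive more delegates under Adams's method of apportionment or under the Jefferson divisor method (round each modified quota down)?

Adams: Alpha 3, Beta 3, Gamma 14, Delta 4, Epsilon 14.
Jefferson: Alpha 3, Beta 3, Gamma 15, Delta 3, Epsilon 14.
Gamma gets 14 under Adams and 15 under Jefferson.

Jefferson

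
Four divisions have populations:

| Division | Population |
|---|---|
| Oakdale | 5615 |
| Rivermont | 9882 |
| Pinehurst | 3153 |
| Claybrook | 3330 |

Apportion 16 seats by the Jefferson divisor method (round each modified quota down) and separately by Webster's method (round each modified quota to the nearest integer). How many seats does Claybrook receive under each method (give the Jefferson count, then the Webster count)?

2 and 3

Jefferson: Oakdale 4, Rivermont 8, Pinehurst 2, Claybrook 2.
Webster: Oakdale 4, Rivermont 7, Pinehurst 2, Claybrook 3.
Claybrook gets 2 under Jefferson and 3 under Webster.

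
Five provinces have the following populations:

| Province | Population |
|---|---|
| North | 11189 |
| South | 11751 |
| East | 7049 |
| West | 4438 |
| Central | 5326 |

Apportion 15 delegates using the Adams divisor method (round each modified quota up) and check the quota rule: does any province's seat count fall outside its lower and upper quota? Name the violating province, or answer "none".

Standard quotas: North 4.222, South 4.434, East 2.660, West 1.675, Central 2.010.
Adams allocation: North 4, South 4, East 3, West 2, Central 2.
Every allocation lies between the lower and upper quota.

none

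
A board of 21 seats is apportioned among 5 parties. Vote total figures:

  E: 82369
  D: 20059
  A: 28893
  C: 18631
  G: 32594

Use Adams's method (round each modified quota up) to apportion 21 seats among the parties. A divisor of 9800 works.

E 9, D 3, A 3, C 2, G 4

With modified divisor 9800: modified quotas E 8.405, D 2.047, A 2.948, C 1.901, G 3.326.
Rounding up: E 9, D 3, A 3, C 2, G 4 (total 21).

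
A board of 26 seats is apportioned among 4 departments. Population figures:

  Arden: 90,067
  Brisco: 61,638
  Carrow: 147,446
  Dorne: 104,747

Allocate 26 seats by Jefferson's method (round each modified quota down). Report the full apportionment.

Arden=6; Brisco=4; Carrow=9; Dorne=7

Standard divisor 403898/26 ≈ 15534.538; standard quotas: Arden 5.798, Brisco 3.968, Carrow 9.491, Dorne 6.743.
Rounding down gives 5, 3, 9, 6 = 23 seats, so the divisor must be adjusted.
With modified divisor 14900: modified quotas Arden 6.045, Brisco 4.137, Carrow 9.896, Dorne 7.030.
Rounding down: Arden 6, Brisco 4, Carrow 9, Dorne 7 (total 26).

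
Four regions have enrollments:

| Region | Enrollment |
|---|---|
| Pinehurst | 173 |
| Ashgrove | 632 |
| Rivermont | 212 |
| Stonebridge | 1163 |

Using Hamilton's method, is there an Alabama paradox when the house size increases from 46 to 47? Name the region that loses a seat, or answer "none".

none

At 46 seats: Pinehurst 4, Ashgrove 13, Rivermont 4, Stonebridge 25.
At 47 seats: Pinehurst 4, Ashgrove 14, Rivermont 4, Stonebridge 25.
No region's allocation decreased.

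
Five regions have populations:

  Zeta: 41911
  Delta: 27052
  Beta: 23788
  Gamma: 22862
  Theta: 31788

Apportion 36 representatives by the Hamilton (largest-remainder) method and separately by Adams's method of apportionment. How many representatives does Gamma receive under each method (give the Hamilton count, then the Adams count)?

Hamilton: Zeta 10, Delta 7, Beta 6, Gamma 5, Theta 8.
Adams: Zeta 10, Delta 6, Beta 6, Gamma 6, Theta 8.
Gamma gets 5 under Hamilton and 6 under Adams.

5 and 6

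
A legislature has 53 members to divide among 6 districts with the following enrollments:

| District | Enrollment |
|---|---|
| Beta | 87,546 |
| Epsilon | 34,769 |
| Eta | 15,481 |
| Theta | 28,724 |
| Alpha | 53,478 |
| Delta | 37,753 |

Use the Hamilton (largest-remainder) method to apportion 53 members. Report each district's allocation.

Beta 18, Epsilon 7, Eta 3, Theta 6, Alpha 11, Delta 8

Standard divisor: 257751 ÷ 53 ≈ 4863.226.
Standard quotas: Beta 18.0016, Epsilon 7.1494, Eta 3.1833, Theta 5.9064, Alpha 10.9964, Delta 7.7630.
Lower quotas: Beta 18, Epsilon 7, Eta 3, Theta 5, Alpha 10, Delta 7 (sum 50, leaving 3 seats).
Remainders in descending order: Alpha 0.9964, Theta 0.9064, Delta 0.7630, Eta 0.1833, Epsilon 0.1494, Beta 0.0016.
The surplus seats go to Alpha, Theta, Delta.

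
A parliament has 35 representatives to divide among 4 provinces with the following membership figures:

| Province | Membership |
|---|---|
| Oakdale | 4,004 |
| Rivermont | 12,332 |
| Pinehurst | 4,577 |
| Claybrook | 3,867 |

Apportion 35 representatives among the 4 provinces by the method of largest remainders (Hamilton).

Oakdale=6; Rivermont=17; Pinehurst=7; Claybrook=5

The standard divisor is 24780/35 = 708.
Standard quotas: Oakdale 5.6554, Rivermont 17.4181, Pinehurst 6.4647, Claybrook 5.4619.
Lower quotas: Oakdale 5, Rivermont 17, Pinehurst 6, Claybrook 5 (sum 33, leaving 2 seats).
Remainders in descending order: Oakdale 0.6554, Pinehurst 0.4647, Claybrook 0.4619, Rivermont 0.4181.
The surplus seats go to Oakdale, Pinehurst.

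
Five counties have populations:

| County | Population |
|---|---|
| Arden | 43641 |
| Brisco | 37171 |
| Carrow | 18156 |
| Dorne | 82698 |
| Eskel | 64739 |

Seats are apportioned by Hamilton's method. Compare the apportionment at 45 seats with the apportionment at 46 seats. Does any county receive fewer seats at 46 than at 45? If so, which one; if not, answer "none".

At 45 seats: Arden 8, Brisco 7, Carrow 3, Dorne 15, Eskel 12.
At 46 seats: Arden 8, Brisco 7, Carrow 3, Dorne 16, Eskel 12.
No county's allocation decreased.

none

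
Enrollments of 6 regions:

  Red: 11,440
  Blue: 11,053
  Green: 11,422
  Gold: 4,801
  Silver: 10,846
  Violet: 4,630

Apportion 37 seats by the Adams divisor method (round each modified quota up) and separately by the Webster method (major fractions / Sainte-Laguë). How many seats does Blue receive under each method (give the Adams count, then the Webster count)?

Adams: Red 8, Blue 7, Green 8, Gold 4, Silver 7, Violet 3.
Webster: Red 8, Blue 8, Green 8, Gold 3, Silver 7, Violet 3.
Blue gets 7 under Adams and 8 under Webster.

7 and 8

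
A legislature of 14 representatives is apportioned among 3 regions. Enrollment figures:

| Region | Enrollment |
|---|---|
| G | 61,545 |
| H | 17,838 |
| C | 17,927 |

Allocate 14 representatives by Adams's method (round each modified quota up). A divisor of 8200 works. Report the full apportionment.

G=8; H=3; C=3

With modified divisor 8200: modified quotas G 7.505, H 2.175, C 2.186.
Rounding up: G 8, H 3, C 3 (total 14).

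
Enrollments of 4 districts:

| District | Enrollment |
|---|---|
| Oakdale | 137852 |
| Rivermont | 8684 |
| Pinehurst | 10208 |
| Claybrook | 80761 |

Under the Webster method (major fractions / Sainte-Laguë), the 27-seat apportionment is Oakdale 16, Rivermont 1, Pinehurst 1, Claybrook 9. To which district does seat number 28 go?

Claybrook

Priority for the next seat is population ÷ (current seats + 0.5).
Priorities: Oakdale 8354.667, Rivermont 5789.333, Pinehurst 6805.333, Claybrook 8501.158.
Highest priority: Claybrook.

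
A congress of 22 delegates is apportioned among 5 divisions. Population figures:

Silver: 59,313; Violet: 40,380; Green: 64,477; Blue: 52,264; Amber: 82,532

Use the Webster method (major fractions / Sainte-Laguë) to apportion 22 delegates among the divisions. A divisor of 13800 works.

Silver 4, Violet 3, Green 5, Blue 4, Amber 6

With modified divisor 13800: modified quotas Silver 4.298, Violet 2.926, Green 4.672, Blue 3.787, Amber 5.981.
Rounding to the nearest integer: Silver 4, Violet 3, Green 5, Blue 4, Amber 6 (total 22).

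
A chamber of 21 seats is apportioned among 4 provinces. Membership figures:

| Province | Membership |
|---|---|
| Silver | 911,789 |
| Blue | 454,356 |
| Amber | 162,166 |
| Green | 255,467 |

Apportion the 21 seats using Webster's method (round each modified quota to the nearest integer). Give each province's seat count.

Silver 11, Blue 5, Amber 2, Green 3

Standard divisor 1783778/21 ≈ 84941.81; standard quotas: Silver 10.734, Blue 5.349, Amber 1.909, Green 3.008.
Rounding to the nearest integer gives Silver 11, Blue 5, Amber 2, Green 3 — total 21, matching the house size, so no adjustment is needed.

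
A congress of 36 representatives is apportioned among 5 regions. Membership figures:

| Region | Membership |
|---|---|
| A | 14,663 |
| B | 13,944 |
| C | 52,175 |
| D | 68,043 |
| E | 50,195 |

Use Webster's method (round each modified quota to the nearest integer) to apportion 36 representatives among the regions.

Standard divisor 199020/36 ≈ 5528.333; standard quotas: A 2.652, B 2.522, C 9.438, D 12.308, E 9.080.
Rounding to the nearest integer gives A 3, B 3, C 9, D 12, E 9 — total 36, matching the house size, so no adjustment is needed.

A 3, B 3, C 9, D 12, E 9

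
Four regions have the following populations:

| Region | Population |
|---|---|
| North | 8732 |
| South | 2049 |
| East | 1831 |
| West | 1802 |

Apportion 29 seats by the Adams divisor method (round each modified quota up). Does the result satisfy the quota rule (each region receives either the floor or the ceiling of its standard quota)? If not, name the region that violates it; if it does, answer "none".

none

Standard quotas: North 17.568, South 4.122, East 3.684, West 3.626.
Adams allocation: North 17, South 4, East 4, West 4.
Every allocation lies between the lower and upper quota.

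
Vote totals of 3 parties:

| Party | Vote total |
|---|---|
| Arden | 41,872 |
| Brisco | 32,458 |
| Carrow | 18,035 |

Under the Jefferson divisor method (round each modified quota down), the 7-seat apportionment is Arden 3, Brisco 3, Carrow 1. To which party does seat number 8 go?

Priority for the next seat is population ÷ (current seats + 1).
Priorities: Arden 10468.000, Brisco 8114.500, Carrow 9017.500.
Highest priority: Arden.

Arden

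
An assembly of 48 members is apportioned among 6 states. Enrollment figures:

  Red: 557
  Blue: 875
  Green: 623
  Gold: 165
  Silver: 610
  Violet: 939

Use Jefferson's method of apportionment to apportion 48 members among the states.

Standard divisor 3769/48 ≈ 78.521; standard quotas: Red 7.094, Blue 11.144, Green 7.934, Gold 2.101, Silver 7.769, Violet 11.959.
Rounding down gives 7, 11, 7, 2, 7, 11 = 45 seats, so the divisor must be adjusted.
With modified divisor 75: modified quotas Red 7.427, Blue 11.667, Green 8.307, Gold 2.200, Silver 8.133, Violet 12.520.
Rounding down: Red 7, Blue 11, Green 8, Gold 2, Silver 8, Violet 12 (total 48).

Red: 7; Blue: 11; Green: 8; Gold: 2; Silver: 8; Violet: 12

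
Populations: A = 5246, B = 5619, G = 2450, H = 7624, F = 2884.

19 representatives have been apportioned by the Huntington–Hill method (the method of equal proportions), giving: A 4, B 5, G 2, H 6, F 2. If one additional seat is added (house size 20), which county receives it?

F

Priority for the next seat is population ÷ (√(s·(s+1))).
Priorities: A 1173.041, B 1025.884, G 1000.208, H 1176.409, F 1177.388.
Highest priority: F.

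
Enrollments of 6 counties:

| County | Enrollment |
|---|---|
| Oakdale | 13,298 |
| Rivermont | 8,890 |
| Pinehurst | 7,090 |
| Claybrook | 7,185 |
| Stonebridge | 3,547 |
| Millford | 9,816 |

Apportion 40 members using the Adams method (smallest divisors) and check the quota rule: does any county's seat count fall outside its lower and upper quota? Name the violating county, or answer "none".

none

Standard quotas: Oakdale 10.676, Rivermont 7.137, Pinehurst 5.692, Claybrook 5.768, Stonebridge 2.848, Millford 7.880.
Adams allocation: Oakdale 10, Rivermont 7, Pinehurst 6, Claybrook 6, Stonebridge 3, Millford 8.
Every allocation lies between the lower and upper quota.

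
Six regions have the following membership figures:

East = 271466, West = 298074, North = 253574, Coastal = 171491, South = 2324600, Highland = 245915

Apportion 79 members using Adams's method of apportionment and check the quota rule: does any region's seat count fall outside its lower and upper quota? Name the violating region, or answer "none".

South

Standard quotas: East 6.015, West 6.605, North 5.619, Coastal 3.800, South 51.511, Highland 5.449.
Adams allocation: East 6, West 7, North 6, Coastal 4, South 50, Highland 6.
South has quota 51.511 (lower 51, upper 52) but receives 50 — outside the quota interval.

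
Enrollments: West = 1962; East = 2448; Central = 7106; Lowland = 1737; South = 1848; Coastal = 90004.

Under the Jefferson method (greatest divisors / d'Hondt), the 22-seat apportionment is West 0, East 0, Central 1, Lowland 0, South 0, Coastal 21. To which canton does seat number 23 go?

Coastal

Priority for the next seat is population ÷ (current seats + 1).
Priorities: West 1962.000, East 2448.000, Central 3553.000, Lowland 1737.000, South 1848.000, Coastal 4091.091.
Highest priority: Coastal.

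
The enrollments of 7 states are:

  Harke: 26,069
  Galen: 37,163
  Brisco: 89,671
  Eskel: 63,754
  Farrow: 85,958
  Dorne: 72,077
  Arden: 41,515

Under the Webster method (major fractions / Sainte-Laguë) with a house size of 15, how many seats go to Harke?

Standard divisor 416207/15 ≈ 27747.133; standard quotas: Harke 0.940, Galen 1.339, Brisco 3.232, Eskel 2.298, Farrow 3.098, Dorne 2.598, Arden 1.496.
Rounding to the nearest integer gives 1, 1, 3, 2, 3, 3, 1 = 14 seats, so the divisor must be adjusted.
With modified divisor 26600: modified quotas Harke 0.980, Galen 1.397, Brisco 3.371, Eskel 2.397, Farrow 3.232, Dorne 2.710, Arden 1.561.
Rounding to the nearest integer: Harke 1, Galen 1, Brisco 3, Eskel 2, Farrow 3, Dorne 3, Arden 2 (total 15).
Harke receives 1.

1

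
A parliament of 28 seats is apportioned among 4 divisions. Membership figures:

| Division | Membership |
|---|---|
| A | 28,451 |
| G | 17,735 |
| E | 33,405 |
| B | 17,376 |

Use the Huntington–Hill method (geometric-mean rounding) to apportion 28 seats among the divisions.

A 8, G 5, E 10, B 5

With divisor 3437: modified quotas A 8.278, G 5.160, E 9.719, B 5.056.
Geometric-mean thresholds: A √(8·9)=8.485, G √(5·6)=5.477, E √(9·10)=9.487, B √(5·6)=5.477.
Each quota rounded against its threshold gives A 8, G 5, E 10, B 5 (total 28).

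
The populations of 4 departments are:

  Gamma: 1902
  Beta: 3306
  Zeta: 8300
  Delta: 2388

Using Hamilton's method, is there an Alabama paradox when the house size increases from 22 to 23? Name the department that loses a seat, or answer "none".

At 22 seats: Gamma 3, Beta 5, Zeta 11, Delta 3.
At 23 seats: Gamma 3, Beta 5, Zeta 12, Delta 3.
No department's allocation decreased.

none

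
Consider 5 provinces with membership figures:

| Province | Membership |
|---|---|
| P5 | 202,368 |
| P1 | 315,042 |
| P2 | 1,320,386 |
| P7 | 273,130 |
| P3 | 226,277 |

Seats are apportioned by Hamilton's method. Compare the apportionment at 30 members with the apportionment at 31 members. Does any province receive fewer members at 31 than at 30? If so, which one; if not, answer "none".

none

At 30 seats: P5 3, P1 4, P2 17, P7 3, P3 3.
At 31 seats: P5 3, P1 4, P2 17, P7 4, P3 3.
No province's allocation decreased.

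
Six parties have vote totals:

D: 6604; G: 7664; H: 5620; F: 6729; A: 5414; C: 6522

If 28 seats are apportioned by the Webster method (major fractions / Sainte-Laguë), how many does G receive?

5

Standard divisor 38553/28 ≈ 1376.893; standard quotas: D 4.796, G 5.566, H 4.082, F 4.887, A 3.932, C 4.737.
Rounding to the nearest integer gives 5, 6, 4, 5, 4, 5 = 29 seats, so the divisor must be adjusted.
With modified divisor 1400: modified quotas D 4.717, G 5.474, H 4.014, F 4.806, A 3.867, C 4.659.
Rounding to the nearest integer: D 5, G 5, H 4, F 5, A 4, C 5 (total 28).
G receives 5.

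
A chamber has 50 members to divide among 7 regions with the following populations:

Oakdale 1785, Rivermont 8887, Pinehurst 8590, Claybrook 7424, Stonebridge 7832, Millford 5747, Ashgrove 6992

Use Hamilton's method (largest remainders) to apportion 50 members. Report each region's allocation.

Total 47257; standard divisor 47257/50 ≈ 945.14.
Standard quotas: Oakdale 1.8886, Rivermont 9.4028, Pinehurst 9.0886, Claybrook 7.8549, Stonebridge 8.2866, Millford 6.0806, Ashgrove 7.3978.
Lower quotas: Oakdale 1, Rivermont 9, Pinehurst 9, Claybrook 7, Stonebridge 8, Millford 6, Ashgrove 7 (sum 47, leaving 3 seats).
Remainders in descending order: Oakdale 0.8886, Claybrook 0.8549, Rivermont 0.4028, Ashgrove 0.3978, Stonebridge 0.2866, Pinehurst 0.0886, Millford 0.0806.
Largest remainders: Oakdale, Claybrook, Rivermont receive the extra seats.

Oakdale 2, Rivermont 10, Pinehurst 9, Claybrook 8, Stonebridge 8, Millford 6, Ashgrove 7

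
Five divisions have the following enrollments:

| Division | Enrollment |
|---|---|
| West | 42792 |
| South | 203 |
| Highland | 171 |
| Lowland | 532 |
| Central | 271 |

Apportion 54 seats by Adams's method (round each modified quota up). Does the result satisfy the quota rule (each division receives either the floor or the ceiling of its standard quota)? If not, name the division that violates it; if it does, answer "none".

West

Standard quotas: West 52.554, South 0.249, Highland 0.210, Lowland 0.653, Central 0.333.
Adams allocation: West 50, South 1, Highland 1, Lowland 1, Central 1.
West has quota 52.554 (lower 52, upper 53) but receives 50 — outside the quota interval.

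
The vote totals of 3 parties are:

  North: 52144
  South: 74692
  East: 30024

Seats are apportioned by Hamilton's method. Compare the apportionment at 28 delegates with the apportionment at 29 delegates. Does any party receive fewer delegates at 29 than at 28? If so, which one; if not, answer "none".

At 28 seats: North 9, South 13, East 6.
At 29 seats: North 10, South 14, East 5.
East drops from 6 to 5.

East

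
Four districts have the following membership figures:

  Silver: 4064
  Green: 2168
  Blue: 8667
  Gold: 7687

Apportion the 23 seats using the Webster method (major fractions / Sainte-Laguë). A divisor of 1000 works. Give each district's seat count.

Silver 4, Green 2, Blue 9, Gold 8

With modified divisor 1000: modified quotas Silver 4.064, Green 2.168, Blue 8.667, Gold 7.687.
Rounding to the nearest integer: Silver 4, Green 2, Blue 9, Gold 8 (total 23).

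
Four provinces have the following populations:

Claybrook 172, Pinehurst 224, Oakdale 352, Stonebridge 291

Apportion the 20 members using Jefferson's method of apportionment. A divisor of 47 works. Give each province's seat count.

With modified divisor 47: modified quotas Claybrook 3.660, Pinehurst 4.766, Oakdale 7.489, Stonebridge 6.191.
Rounding down: Claybrook 3, Pinehurst 4, Oakdale 7, Stonebridge 6 (total 20).

Claybrook 3, Pinehurst 4, Oakdale 7, Stonebridge 6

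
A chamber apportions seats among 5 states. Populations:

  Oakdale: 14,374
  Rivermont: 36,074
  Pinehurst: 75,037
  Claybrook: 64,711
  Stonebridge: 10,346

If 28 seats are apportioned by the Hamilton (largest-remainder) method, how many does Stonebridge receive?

1

Standard divisor: 200542 ÷ 28 ≈ 7162.214.
Standard quotas: Oakdale 2.0069, Rivermont 5.0367, Pinehurst 10.4768, Claybrook 9.0351, Stonebridge 1.4445.
Lower quotas: Oakdale 2, Rivermont 5, Pinehurst 10, Claybrook 9, Stonebridge 1 (sum 27, leaving 1 seat).
Remainders in descending order: Pinehurst 0.4768, Stonebridge 0.4445, Rivermont 0.0367, Claybrook 0.0351, Oakdale 0.0069.
Largest remainder: Pinehurst receives the extra seat.
Stonebridge receives 1.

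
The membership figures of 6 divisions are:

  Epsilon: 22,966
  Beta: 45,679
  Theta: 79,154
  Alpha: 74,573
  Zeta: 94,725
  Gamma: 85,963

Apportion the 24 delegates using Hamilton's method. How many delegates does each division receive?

The standard divisor is 403060/24 ≈ 16794.167.
Standard quotas: Epsilon 1.3675, Beta 2.7199, Theta 4.7132, Alpha 4.4404, Zeta 5.6404, Gamma 5.1186.
Lower quotas: Epsilon 1, Beta 2, Theta 4, Alpha 4, Zeta 5, Gamma 5 (sum 21, leaving 3 seats).
Remainders in descending order: Beta 0.7199, Theta 0.7132, Zeta 0.6404, Alpha 0.4404, Epsilon 0.3675, Gamma 0.1186.
The surplus seats go to Beta, Theta, Zeta.

Epsilon 1, Beta 3, Theta 5, Alpha 4, Zeta 6, Gamma 5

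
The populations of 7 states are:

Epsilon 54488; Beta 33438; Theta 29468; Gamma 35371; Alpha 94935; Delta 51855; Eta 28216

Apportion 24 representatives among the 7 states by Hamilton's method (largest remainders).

Standard divisor: 327771 ÷ 24 ≈ 13657.125.
Standard quotas: Epsilon 3.9897, Beta 2.4484, Theta 2.1577, Gamma 2.5899, Alpha 6.9513, Delta 3.7969, Eta 2.0660.
Lower quotas: Epsilon 3, Beta 2, Theta 2, Gamma 2, Alpha 6, Delta 3, Eta 2 (sum 20, leaving 4 seats).
Remainders in descending order: Epsilon 0.9897, Alpha 0.9513, Delta 0.7969, Gamma 0.5899, Beta 0.4484, Theta 0.1577, Eta 0.0660.
The surplus seats go to Epsilon, Alpha, Delta, Gamma.

Epsilon=4; Beta=2; Theta=2; Gamma=3; Alpha=7; Delta=4; Eta=2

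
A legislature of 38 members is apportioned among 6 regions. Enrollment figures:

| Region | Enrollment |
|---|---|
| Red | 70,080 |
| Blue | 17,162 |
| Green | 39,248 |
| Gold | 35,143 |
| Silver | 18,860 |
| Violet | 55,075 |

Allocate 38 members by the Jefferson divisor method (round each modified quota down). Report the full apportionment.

Red: 12, Blue: 2, Green: 6, Gold: 6, Silver: 3, Violet: 9

Standard divisor 235568/38 ≈ 6199.158; standard quotas: Red 11.305, Blue 2.768, Green 6.331, Gold 5.669, Silver 3.042, Violet 8.884.
Rounding down gives 11, 2, 6, 5, 3, 8 = 35 seats, so the divisor must be adjusted.
With modified divisor 5800: modified quotas Red 12.083, Blue 2.959, Green 6.767, Gold 6.059, Silver 3.252, Violet 9.496.
Rounding down: Red 12, Blue 2, Green 6, Gold 6, Silver 3, Violet 9 (total 38).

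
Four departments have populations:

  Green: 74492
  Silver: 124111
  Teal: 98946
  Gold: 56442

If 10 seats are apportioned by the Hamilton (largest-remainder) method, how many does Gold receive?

2

Total 353991; standard divisor 353991/10 ≈ 35399.1.
Standard quotas: Green 2.1043, Silver 3.5060, Teal 2.7952, Gold 1.5944.
Lower quotas: Green 2, Silver 3, Teal 2, Gold 1 (sum 8, leaving 2 seats).
Remainders in descending order: Teal 0.7952, Gold 0.5944, Silver 0.5060, Green 0.1043.
The surplus seats go to Teal, Gold.
Gold receives 2.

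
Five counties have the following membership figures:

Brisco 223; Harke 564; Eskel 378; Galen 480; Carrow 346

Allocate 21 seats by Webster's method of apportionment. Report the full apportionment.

Brisco 2; Harke 6; Eskel 4; Galen 5; Carrow 4

Standard divisor 1991/21 ≈ 94.81; standard quotas: Brisco 2.352, Harke 5.949, Eskel 3.987, Galen 5.063, Carrow 3.649.
Rounding to the nearest integer gives Brisco 2, Harke 6, Eskel 4, Galen 5, Carrow 4 — total 21, matching the house size, so no adjustment is needed.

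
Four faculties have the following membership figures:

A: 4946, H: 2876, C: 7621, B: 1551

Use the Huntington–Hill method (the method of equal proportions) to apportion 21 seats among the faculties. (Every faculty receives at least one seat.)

With divisor 817: modified quotas A 6.054, H 3.520, C 9.328, B 1.898.
Geometric-mean thresholds: A √(6·7)=6.481, H √(3·4)=3.464, C √(9·10)=9.487, B √(1·2)=1.414.
Each quota rounded against its threshold gives A 6, H 4, C 9, B 2 (total 21).

A=6, H=4, C=9, B=2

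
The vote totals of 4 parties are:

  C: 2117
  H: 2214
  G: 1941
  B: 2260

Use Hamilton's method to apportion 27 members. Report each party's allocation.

Total 8532; standard divisor 8532/27 = 316.
Standard quotas: C 6.699, H 7.006, G 6.142, B 7.152.
Lower quotas: C 6, H 7, G 6, B 7 (sum 26, leaving 1 seat).
Remainders in descending order: C 0.699, B 0.152, G 0.142, H 0.006.
The surplus seat goes to C.

C: 7; H: 7; G: 6; B: 7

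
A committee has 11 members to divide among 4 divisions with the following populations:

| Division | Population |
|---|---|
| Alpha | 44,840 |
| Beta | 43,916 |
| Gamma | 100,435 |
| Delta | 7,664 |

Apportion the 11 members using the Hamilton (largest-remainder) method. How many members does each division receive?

Total 196855; standard divisor 196855/11 ≈ 17895.909.
Standard quotas: Alpha 2.5056, Beta 2.4540, Gamma 5.6122, Delta 0.4283.
Lower quotas: Alpha 2, Beta 2, Gamma 5, Delta 0 (sum 9, leaving 2 seats).
Remainders in descending order: Gamma 0.6122, Alpha 0.5056, Beta 0.4540, Delta 0.4283.
The surplus seats go to Gamma, Alpha.

Alpha=3, Beta=2, Gamma=6, Delta=0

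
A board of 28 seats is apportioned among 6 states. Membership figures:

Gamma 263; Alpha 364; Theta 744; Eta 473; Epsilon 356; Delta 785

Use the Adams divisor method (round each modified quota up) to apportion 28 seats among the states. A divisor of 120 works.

Gamma 3; Alpha 4; Theta 7; Eta 4; Epsilon 3; Delta 7

With modified divisor 120: modified quotas Gamma 2.192, Alpha 3.033, Theta 6.200, Eta 3.942, Epsilon 2.967, Delta 6.542.
Rounding up: Gamma 3, Alpha 4, Theta 7, Eta 4, Epsilon 3, Delta 7 (total 28).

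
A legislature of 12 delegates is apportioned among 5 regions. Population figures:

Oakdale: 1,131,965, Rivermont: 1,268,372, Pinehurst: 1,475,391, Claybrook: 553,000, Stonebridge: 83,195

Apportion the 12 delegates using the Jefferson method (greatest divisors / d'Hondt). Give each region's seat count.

Standard divisor 4511923/12 ≈ 375993.583; standard quotas: Oakdale 3.011, Rivermont 3.373, Pinehurst 3.924, Claybrook 1.471, Stonebridge 0.221.
Rounding down gives 3, 3, 3, 1, 0 = 10 seats, so the divisor must be adjusted.
With modified divisor 306100: modified quotas Oakdale 3.698, Rivermont 4.144, Pinehurst 4.820, Claybrook 1.807, Stonebridge 0.272.
Rounding down: Oakdale 3, Rivermont 4, Pinehurst 4, Claybrook 1, Stonebridge 0 (total 12).

Oakdale: 3, Rivermont: 4, Pinehurst: 4, Claybrook: 1, Stonebridge: 0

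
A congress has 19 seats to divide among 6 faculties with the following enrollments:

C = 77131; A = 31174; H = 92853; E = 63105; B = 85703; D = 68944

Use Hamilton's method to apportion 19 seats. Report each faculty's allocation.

C=4, A=1, H=4, E=3, B=4, D=3

Total 418910; standard divisor 418910/19 ≈ 22047.895.
Standard quotas: C 3.4983, A 1.4139, H 4.2114, E 2.8622, B 3.8871, D 3.1270.
Lower quotas: C 3, A 1, H 4, E 2, B 3, D 3 (sum 16, leaving 3 seats).
Remainders in descending order: B 0.8871, E 0.8622, C 0.4983, A 0.4139, H 0.2114, D 0.1270.
Largest remainders: B, E, C receive the extra seats.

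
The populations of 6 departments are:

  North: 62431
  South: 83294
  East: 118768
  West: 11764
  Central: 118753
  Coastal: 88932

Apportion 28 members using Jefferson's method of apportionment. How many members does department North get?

Standard divisor 483942/28 ≈ 17283.643; standard quotas: North 3.612, South 4.819, East 6.872, West 0.681, Central 6.871, Coastal 5.145.
Rounding down gives 3, 4, 6, 0, 6, 5 = 24 seats, so the divisor must be adjusted.
With modified divisor 15200: modified quotas North 4.107, South 5.480, East 7.814, West 0.774, Central 7.813, Coastal 5.851.
Rounding down: North 4, South 5, East 7, West 0, Central 7, Coastal 5 (total 28).
North receives 4.

4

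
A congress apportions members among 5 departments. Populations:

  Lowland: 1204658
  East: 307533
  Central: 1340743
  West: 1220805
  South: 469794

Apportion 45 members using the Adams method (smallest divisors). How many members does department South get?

Standard divisor 4543533/45 ≈ 100967.4; standard quotas: Lowland 11.931, East 3.046, Central 13.279, West 12.091, South 4.653.
Rounding up gives 12, 4, 14, 13, 5 = 48 seats, so the divisor must be adjusted.
With modified divisor 106300: modified quotas Lowland 11.333, East 2.893, Central 12.613, West 11.485, South 4.420.
Rounding up: Lowland 12, East 3, Central 13, West 12, South 5 (total 45).
South receives 5.

5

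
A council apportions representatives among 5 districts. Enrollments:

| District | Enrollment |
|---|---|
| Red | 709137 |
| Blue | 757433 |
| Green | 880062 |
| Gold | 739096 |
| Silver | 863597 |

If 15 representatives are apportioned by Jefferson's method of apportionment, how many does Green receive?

Standard divisor 3949325/15 ≈ 263288.333; standard quotas: Red 2.693, Blue 2.877, Green 3.343, Gold 2.807, Silver 3.280.
Rounding down gives 2, 2, 3, 2, 3 = 12 seats, so the divisor must be adjusted.
With modified divisor 228200: modified quotas Red 3.108, Blue 3.319, Green 3.857, Gold 3.239, Silver 3.784.
Rounding down: Red 3, Blue 3, Green 3, Gold 3, Silver 3 (total 15).
Green receives 3.

3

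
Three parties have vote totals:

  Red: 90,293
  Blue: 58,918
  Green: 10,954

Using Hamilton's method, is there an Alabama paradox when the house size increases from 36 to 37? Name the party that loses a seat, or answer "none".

Green

At 36 seats: Red 20, Blue 13, Green 3.
At 37 seats: Red 21, Blue 14, Green 2.
Green drops from 3 to 2.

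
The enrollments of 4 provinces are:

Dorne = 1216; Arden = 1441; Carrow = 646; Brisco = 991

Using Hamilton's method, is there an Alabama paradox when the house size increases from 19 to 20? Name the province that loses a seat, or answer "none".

At 19 seats: Dorne 5, Arden 6, Carrow 3, Brisco 5.
At 20 seats: Dorne 6, Arden 7, Carrow 3, Brisco 4.
Brisco drops from 5 to 4.

Brisco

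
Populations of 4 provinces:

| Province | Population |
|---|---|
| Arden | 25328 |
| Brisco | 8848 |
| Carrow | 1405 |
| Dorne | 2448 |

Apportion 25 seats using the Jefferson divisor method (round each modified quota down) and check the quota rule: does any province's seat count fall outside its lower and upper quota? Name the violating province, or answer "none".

Standard quotas: Arden 16.650, Brisco 5.817, Carrow 0.924, Dorne 1.609.
Jefferson allocation: Arden 18, Brisco 6, Carrow 0, Dorne 1.
Arden has quota 16.650 (lower 16, upper 17) but receives 18 — outside the quota interval.

Arden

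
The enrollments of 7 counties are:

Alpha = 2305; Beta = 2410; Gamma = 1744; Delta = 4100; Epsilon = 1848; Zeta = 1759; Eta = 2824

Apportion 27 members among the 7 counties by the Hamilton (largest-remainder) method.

Standard divisor: 16990 ÷ 27 ≈ 629.259.
Standard quotas: Alpha 3.663, Beta 3.830, Gamma 2.772, Delta 6.516, Epsilon 2.937, Zeta 2.795, Eta 4.488.
Lower quotas: Alpha 3, Beta 3, Gamma 2, Delta 6, Epsilon 2, Zeta 2, Eta 4 (sum 22, leaving 5 seats).
Remainders in descending order: Epsilon 0.937, Beta 0.830, Zeta 0.795, Gamma 0.772, Alpha 0.663, Delta 0.516, Eta 0.488.
Largest remainders: Epsilon, Beta, Zeta, Gamma, Alpha receive the extra seats.

Alpha 4, Beta 4, Gamma 3, Delta 6, Epsilon 3, Zeta 3, Eta 4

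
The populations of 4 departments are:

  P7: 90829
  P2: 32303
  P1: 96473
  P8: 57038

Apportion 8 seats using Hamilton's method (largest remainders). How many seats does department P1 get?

3

Standard divisor: 276643 ÷ 8 ≈ 34580.375.
Standard quotas: P7 2.6266, P2 0.9341, P1 2.7898, P8 1.6494.
Lower quotas: P7 2, P2 0, P1 2, P8 1 (sum 5, leaving 3 seats).
Remainders in descending order: P2 0.9341, P1 0.7898, P8 0.6494, P7 0.6266.
Largest remainders: P2, P1, P8 receive the extra seats.
P1 receives 3.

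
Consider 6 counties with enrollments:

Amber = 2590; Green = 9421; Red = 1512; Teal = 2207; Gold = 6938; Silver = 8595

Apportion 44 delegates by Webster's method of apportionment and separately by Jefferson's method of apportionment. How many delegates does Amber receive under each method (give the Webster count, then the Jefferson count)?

4 and 3

Webster: Amber 4, Green 13, Red 2, Teal 3, Gold 10, Silver 12.
Jefferson: Amber 3, Green 14, Red 2, Teal 3, Gold 10, Silver 12.
Amber gets 4 under Webster and 3 under Jefferson.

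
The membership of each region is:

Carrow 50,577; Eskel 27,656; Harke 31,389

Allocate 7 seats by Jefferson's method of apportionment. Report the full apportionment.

Carrow 3; Eskel 2; Harke 2

Standard divisor 109622/7 ≈ 15660.286; standard quotas: Carrow 3.230, Eskel 1.766, Harke 2.004.
Rounding down gives 3, 1, 2 = 6 seats, so the divisor must be adjusted.
With modified divisor 13200: modified quotas Carrow 3.832, Eskel 2.095, Harke 2.378.
Rounding down: Carrow 3, Eskel 2, Harke 2 (total 7).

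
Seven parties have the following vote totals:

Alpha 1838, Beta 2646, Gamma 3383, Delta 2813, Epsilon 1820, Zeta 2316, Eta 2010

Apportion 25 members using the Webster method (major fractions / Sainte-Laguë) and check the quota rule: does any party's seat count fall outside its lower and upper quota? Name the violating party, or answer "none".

Standard quotas: Alpha 2.731, Beta 3.931, Gamma 5.026, Delta 4.180, Epsilon 2.704, Zeta 3.441, Eta 2.986.
Webster allocation: Alpha 3, Beta 4, Gamma 5, Delta 4, Epsilon 3, Zeta 3, Eta 3.
Every allocation lies between the lower and upper quota.

none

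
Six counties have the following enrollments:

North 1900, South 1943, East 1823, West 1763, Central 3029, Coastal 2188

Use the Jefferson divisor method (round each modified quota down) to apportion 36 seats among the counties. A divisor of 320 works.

With modified divisor 320: modified quotas North 5.938, South 6.072, East 5.697, West 5.509, Central 9.466, Coastal 6.838.
Rounding down: North 5, South 6, East 5, West 5, Central 9, Coastal 6 (total 36).

North: 5, South: 6, East: 5, West: 5, Central: 9, Coastal: 6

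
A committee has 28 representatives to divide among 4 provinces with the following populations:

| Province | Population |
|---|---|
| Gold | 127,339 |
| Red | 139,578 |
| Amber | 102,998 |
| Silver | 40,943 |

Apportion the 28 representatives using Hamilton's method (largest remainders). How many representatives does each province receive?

Gold 9, Red 9, Amber 7, Silver 3

The standard divisor is 410858/28 ≈ 14673.5.
Standard quotas: Gold 8.6782, Red 9.5122, Amber 7.0193, Silver 2.7903.
Lower quotas: Gold 8, Red 9, Amber 7, Silver 2 (sum 26, leaving 2 seats).
Remainders in descending order: Silver 0.7903, Gold 0.6782, Red 0.5122, Amber 0.0193.
The surplus seats go to Silver, Gold.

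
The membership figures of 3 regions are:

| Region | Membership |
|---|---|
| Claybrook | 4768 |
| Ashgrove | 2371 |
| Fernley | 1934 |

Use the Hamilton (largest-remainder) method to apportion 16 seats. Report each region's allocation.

The standard divisor is 9073/16 ≈ 567.062.
Standard quotas: Claybrook 8.408, Ashgrove 4.181, Fernley 3.411.
Lower quotas: Claybrook 8, Ashgrove 4, Fernley 3 (sum 15, leaving 1 seat).
Remainders in descending order: Fernley 0.411, Claybrook 0.408, Ashgrove 0.181.
Largest remainder: Fernley receives the extra seat.

Claybrook=8; Ashgrove=4; Fernley=4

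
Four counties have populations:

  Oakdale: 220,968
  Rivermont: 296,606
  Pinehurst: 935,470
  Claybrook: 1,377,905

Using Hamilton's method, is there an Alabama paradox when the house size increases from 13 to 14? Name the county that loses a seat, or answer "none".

Rivermont

At 13 seats: Oakdale 1, Rivermont 2, Pinehurst 4, Claybrook 6.
At 14 seats: Oakdale 1, Rivermont 1, Pinehurst 5, Claybrook 7.
Rivermont drops from 2 to 1.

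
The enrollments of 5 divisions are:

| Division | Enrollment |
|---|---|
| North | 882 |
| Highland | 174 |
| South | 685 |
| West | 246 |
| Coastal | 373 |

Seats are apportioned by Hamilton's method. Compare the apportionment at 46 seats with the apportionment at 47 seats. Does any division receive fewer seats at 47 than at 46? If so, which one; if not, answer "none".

Highland

At 46 seats: North 17, Highland 4, South 13, West 5, Coastal 7.
At 47 seats: North 18, Highland 3, South 14, West 5, Coastal 7.
Highland drops from 4 to 3.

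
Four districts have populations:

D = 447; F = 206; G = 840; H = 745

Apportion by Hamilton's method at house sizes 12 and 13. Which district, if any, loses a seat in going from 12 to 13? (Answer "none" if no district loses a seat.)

none

At 12 seats: D 2, F 1, G 5, H 4.
At 13 seats: D 3, F 1, G 5, H 4.
No district's allocation decreased.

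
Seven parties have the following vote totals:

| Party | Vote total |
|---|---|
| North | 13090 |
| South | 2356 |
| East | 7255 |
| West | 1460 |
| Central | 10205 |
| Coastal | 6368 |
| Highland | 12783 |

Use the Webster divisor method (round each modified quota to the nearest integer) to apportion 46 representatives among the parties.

Standard divisor 53517/46 ≈ 1163.413; standard quotas: North 11.251, South 2.025, East 6.236, West 1.255, Central 8.772, Coastal 5.474, Highland 10.987.
Rounding to the nearest integer gives 11, 2, 6, 1, 9, 5, 11 = 45 seats, so the divisor must be adjusted.
With modified divisor 1150: modified quotas North 11.383, South 2.049, East 6.309, West 1.270, Central 8.874, Coastal 5.537, Highland 11.116.
Rounding to the nearest integer: North 11, South 2, East 6, West 1, Central 9, Coastal 6, Highland 11 (total 46).

North: 11, South: 2, East: 6, West: 1, Central: 9, Coastal: 6, Highland: 11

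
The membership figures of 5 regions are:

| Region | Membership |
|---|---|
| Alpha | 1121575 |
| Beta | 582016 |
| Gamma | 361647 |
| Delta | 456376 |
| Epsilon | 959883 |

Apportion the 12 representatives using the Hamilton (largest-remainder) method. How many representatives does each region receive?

Total 3481497; standard divisor 3481497/12 ≈ 290124.75.
Standard quotas: Alpha 3.8658, Beta 2.0061, Gamma 1.2465, Delta 1.5730, Epsilon 3.3085.
Lower quotas: Alpha 3, Beta 2, Gamma 1, Delta 1, Epsilon 3 (sum 10, leaving 2 seats).
Remainders in descending order: Alpha 0.8658, Delta 0.5730, Epsilon 0.3085, Gamma 0.2465, Beta 0.0061.
Largest remainders: Alpha, Delta receive the extra seats.

Alpha=4; Beta=2; Gamma=1; Delta=2; Epsilon=3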